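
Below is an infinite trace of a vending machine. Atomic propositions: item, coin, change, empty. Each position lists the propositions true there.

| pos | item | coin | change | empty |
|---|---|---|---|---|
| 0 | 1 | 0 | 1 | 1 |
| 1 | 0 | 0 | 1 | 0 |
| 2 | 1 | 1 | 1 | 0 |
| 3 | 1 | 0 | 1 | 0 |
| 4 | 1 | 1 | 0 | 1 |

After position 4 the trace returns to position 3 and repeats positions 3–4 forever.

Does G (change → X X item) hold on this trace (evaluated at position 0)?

change → X X item holds at every position 0..4, and those are all positions ever visited, so G (change → X X item) holds.
Positions where change holds: 0, 1, 2, 3.
Check X X item at each: 0→ok, 1→ok, 2→ok, 3→ok.

Holds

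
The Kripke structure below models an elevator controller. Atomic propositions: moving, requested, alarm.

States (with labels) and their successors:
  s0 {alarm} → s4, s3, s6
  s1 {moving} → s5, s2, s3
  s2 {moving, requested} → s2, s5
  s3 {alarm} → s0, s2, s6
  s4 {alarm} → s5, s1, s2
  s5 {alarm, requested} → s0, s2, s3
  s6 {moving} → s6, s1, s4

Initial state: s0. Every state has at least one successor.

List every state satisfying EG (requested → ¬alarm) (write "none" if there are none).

States satisfying requested → ¬alarm: {s0, s1, s2, s3, s4, s6}.
States satisfying EG (requested → ¬alarm): {s0, s1, s2, s3, s4, s6}.

{s0, s1, s2, s3, s4, s6}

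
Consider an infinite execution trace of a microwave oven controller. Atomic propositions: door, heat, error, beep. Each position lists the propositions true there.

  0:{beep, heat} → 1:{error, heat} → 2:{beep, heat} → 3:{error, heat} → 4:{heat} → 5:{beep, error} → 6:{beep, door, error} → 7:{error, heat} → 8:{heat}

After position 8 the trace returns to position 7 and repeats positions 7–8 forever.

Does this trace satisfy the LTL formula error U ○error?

Yes

Walking from position 0: ○error first holds at position 0, and error holds at every earlier position along the way, so error U ○error holds.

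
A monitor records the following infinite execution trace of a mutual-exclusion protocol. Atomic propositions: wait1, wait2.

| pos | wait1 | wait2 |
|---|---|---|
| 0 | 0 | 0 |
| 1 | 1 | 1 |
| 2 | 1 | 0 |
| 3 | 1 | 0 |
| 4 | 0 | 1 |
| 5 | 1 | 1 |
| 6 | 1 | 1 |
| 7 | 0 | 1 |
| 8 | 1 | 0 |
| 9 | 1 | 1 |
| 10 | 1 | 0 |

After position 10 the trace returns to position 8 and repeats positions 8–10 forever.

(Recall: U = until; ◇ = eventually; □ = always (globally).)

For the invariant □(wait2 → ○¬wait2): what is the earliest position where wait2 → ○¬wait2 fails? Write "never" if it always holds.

Check wait2 → ○¬wait2 at each position in order: 0 ✓, 1 ✓, 2 ✓, 3 ✓.
At position 4 the labels are {wait2} and the next position 5 has {wait1, wait2}, so wait2 → ○¬wait2 is false there. This is the first violation.

4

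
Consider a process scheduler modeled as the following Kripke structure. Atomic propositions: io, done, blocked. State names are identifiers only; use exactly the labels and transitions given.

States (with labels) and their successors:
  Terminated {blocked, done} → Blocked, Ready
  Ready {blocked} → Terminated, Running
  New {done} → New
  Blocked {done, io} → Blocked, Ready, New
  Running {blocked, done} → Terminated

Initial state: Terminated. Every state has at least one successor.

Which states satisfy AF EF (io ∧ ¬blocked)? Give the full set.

{Terminated, Ready, Blocked, Running}

States satisfying EF (io ∧ ¬blocked): {Terminated, Ready, Blocked, Running}.
States satisfying AF EF (io ∧ ¬blocked): {Terminated, Ready, Blocked, Running}.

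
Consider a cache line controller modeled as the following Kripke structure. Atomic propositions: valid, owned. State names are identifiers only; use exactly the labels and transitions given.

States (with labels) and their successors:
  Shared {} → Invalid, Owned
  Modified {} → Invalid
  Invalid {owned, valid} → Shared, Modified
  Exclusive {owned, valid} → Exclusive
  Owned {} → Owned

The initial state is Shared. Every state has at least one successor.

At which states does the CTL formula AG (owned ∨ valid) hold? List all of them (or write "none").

{Exclusive}

States satisfying owned ∨ valid: {Invalid, Exclusive}.
States satisfying AG (owned ∨ valid): {Exclusive}.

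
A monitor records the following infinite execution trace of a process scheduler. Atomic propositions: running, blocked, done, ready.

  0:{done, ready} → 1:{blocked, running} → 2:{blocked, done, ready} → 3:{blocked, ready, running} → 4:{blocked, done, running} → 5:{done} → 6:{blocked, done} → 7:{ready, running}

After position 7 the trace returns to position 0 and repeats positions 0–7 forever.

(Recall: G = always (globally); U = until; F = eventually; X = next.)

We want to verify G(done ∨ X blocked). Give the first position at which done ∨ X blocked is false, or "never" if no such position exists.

Check done ∨ X blocked at each position in order: 0 ✓, 1 ✓, 2 ✓, 3 ✓, 4 ✓, 5 ✓, 6 ✓.
At position 7 the labels are {ready, running} and the next position 0 has {done, ready}, so done ∨ X blocked is false there. This is the first violation.

7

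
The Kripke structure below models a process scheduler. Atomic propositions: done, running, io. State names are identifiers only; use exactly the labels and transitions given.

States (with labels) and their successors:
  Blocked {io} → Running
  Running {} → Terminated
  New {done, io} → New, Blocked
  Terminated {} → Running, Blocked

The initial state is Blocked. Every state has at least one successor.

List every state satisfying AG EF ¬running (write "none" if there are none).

States satisfying EF ¬running: {Blocked, Running, New, Terminated}.
States satisfying AG EF ¬running: {Blocked, Running, New, Terminated}.

{Blocked, Running, New, Terminated}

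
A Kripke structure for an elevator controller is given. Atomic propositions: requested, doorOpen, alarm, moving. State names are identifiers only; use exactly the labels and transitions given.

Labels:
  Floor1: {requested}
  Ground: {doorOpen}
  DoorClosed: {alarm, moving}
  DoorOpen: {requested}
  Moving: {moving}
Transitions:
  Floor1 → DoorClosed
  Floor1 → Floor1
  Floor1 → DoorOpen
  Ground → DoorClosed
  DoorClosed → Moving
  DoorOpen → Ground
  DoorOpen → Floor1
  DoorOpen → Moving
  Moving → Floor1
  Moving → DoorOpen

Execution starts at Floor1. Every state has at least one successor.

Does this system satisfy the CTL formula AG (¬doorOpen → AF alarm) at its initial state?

States satisfying ¬doorOpen → AF alarm: {Ground, DoorClosed}.
States satisfying AG (¬doorOpen → AF alarm): ∅.
DoorOpen is reachable from Floor1 and violates ¬doorOpen → AF alarm, so AG fails at Floor1.
Floor1 ∉ Sat(AG (¬doorOpen → AF alarm)).

No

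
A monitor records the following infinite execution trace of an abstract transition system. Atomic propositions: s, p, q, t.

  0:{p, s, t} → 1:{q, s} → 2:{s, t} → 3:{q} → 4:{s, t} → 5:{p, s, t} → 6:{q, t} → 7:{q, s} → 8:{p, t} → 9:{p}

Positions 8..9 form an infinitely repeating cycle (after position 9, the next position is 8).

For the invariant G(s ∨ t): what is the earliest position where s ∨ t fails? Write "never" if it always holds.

3

Check s ∨ t at each position in order: 0 ✓, 1 ✓, 2 ✓.
At position 3 the labels are {q}, so s ∨ t is false there. This is the first violation.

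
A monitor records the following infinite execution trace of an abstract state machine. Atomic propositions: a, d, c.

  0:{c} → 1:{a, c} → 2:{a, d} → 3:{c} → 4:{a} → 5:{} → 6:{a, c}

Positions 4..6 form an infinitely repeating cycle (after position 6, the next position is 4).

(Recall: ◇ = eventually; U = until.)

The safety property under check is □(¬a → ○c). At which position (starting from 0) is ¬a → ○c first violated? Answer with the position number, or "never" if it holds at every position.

3

Check ¬a → ○c at each position in order: 0 ✓, 1 ✓, 2 ✓.
At position 3 the labels are {c} and the next position 4 has {a}, so ¬a → ○c is false there. This is the first violation.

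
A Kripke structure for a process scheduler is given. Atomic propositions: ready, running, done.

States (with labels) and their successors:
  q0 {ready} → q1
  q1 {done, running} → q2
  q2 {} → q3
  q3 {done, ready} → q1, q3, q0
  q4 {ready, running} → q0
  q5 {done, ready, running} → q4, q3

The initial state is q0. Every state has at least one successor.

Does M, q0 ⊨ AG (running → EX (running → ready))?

States satisfying running → EX (running → ready): {q0, q1, q2, q3, q4, q5}.
States satisfying AG (running → EX (running → ready)): {q0, q1, q2, q3, q4, q5}.
Every state reachable from q0 satisfies running → EX (running → ready).
q0 ∈ Sat(AG (running → EX (running → ready))).

Holds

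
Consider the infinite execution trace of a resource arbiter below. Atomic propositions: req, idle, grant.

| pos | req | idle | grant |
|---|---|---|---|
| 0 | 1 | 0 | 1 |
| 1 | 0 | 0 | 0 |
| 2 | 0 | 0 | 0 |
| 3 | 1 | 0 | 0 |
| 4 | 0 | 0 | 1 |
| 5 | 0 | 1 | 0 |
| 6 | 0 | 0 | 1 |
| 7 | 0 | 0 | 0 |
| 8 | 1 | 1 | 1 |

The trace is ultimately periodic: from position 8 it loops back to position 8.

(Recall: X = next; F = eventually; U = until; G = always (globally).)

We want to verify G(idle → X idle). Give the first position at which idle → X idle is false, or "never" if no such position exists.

5

Check idle → X idle at each position in order: 0 ✓, 1 ✓, 2 ✓, 3 ✓, 4 ✓.
At position 5 the labels are {idle} and the next position 6 has {grant}, so idle → X idle is false there. This is the first violation.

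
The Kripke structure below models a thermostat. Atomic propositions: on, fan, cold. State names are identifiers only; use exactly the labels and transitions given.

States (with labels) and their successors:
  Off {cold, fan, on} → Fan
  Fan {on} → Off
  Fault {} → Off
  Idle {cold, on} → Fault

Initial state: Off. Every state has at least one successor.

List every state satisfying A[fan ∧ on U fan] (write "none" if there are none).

{Off}

States satisfying fan ∧ on: {Off}.
States satisfying fan: {Off}.
States satisfying A[fan ∧ on U fan]: {Off}.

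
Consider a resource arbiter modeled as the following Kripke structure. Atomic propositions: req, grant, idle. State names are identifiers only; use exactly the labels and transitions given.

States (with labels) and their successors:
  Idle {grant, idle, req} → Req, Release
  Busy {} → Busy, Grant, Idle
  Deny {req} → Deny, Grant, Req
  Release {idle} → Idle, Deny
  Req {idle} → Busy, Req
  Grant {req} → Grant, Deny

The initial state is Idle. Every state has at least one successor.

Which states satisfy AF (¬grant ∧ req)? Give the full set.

States satisfying ¬grant ∧ req: {Deny, Grant}.
States satisfying AF (¬grant ∧ req): {Deny, Grant}.

{Deny, Grant}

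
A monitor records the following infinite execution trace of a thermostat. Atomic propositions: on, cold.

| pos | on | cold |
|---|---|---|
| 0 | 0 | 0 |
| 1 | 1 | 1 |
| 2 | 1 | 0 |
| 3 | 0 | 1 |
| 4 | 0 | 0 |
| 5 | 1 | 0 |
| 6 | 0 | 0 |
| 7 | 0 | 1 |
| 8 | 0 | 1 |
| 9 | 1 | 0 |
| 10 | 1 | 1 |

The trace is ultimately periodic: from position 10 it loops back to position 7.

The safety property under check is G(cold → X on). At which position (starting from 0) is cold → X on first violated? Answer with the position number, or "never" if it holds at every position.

3

Check cold → X on at each position in order: 0 ✓, 1 ✓, 2 ✓.
At position 3 the labels are {cold} and the next position 4 has {}, so cold → X on is false there. This is the first violation.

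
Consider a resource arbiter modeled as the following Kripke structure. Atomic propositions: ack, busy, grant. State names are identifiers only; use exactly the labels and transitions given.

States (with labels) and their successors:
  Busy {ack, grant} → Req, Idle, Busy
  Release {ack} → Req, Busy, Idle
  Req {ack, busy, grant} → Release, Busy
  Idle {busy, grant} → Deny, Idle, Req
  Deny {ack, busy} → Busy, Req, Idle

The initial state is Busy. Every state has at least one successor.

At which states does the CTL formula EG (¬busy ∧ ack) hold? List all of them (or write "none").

States satisfying ¬busy ∧ ack: {Busy, Release}.
States satisfying EG (¬busy ∧ ack): {Busy, Release}.

{Busy, Release}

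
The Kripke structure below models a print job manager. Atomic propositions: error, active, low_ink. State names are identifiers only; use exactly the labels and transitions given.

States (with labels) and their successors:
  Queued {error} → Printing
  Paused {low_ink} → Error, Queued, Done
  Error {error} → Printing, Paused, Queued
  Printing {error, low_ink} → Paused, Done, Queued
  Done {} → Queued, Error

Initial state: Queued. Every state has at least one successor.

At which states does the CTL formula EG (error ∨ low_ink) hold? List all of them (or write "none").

States satisfying error ∨ low_ink: {Queued, Paused, Error, Printing}.
States satisfying EG (error ∨ low_ink): {Queued, Paused, Error, Printing}.

{Queued, Paused, Error, Printing}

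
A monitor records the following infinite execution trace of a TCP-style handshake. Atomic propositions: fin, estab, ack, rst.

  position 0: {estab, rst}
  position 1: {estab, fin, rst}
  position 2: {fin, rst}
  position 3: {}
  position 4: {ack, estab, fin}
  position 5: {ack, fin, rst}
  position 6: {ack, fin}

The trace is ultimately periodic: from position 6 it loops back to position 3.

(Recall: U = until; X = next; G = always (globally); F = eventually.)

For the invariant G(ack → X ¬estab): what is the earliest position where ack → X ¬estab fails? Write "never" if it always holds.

never

ack → X ¬estab holds at every position 0..6, and those are all the positions the trace ever visits, so the invariant G(ack → X ¬estab) is never violated.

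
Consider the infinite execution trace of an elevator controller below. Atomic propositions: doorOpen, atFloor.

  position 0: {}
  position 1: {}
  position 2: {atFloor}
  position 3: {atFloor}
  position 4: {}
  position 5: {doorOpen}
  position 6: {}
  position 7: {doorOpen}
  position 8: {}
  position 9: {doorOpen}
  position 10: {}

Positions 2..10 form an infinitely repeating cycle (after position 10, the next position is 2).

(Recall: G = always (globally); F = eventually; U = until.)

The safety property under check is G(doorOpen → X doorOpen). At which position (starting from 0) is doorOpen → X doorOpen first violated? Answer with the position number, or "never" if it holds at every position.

Check doorOpen → X doorOpen at each position in order: 0 ✓, 1 ✓, 2 ✓, 3 ✓, 4 ✓.
At position 5 the labels are {doorOpen} and the next position 6 has {}, so doorOpen → X doorOpen is false there. This is the first violation.

5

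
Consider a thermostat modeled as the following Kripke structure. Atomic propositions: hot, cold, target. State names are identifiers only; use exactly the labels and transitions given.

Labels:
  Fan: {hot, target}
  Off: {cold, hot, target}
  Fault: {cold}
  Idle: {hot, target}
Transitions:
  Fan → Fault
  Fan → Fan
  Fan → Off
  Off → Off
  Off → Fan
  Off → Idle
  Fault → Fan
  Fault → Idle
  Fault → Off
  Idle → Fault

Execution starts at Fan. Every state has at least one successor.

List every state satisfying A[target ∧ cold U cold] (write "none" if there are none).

States satisfying target ∧ cold: {Off}.
States satisfying cold: {Off, Fault}.
States satisfying A[target ∧ cold U cold]: {Off, Fault}.

{Off, Fault}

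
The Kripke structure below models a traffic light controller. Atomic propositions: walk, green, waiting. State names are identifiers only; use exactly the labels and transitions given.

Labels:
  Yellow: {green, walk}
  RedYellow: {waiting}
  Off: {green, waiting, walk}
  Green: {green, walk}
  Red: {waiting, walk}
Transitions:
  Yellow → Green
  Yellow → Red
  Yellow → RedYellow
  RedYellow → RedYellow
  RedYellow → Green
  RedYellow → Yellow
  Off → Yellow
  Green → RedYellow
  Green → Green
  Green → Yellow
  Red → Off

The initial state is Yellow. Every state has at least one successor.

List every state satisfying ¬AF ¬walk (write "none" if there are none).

States satisfying ¬walk: {RedYellow}.
States satisfying AF ¬walk: {RedYellow}.
States satisfying ¬AF ¬walk: {Yellow, Off, Green, Red}.

{Yellow, Off, Green, Red}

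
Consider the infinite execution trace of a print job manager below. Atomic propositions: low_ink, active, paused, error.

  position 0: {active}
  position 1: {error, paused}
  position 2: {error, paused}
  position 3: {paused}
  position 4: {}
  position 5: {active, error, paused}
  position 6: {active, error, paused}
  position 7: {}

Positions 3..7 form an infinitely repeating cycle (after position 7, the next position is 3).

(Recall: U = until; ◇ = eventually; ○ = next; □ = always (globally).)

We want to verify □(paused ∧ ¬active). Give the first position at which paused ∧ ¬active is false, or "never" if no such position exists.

0

At position 0 the labels are {active}, so paused ∧ ¬active is false there. This is the first violation.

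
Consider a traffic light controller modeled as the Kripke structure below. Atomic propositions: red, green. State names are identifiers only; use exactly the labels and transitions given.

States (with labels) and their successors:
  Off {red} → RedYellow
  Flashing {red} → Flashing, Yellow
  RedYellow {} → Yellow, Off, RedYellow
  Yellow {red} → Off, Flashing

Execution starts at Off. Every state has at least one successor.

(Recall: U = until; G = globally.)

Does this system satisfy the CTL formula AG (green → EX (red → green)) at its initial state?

States satisfying green → EX (red → green): {Off, Flashing, RedYellow, Yellow}.
States satisfying AG (green → EX (red → green)): {Off, Flashing, RedYellow, Yellow}.
Every state reachable from Off satisfies green → EX (red → green).
Off ∈ Sat(AG (green → EX (red → green))).

Holds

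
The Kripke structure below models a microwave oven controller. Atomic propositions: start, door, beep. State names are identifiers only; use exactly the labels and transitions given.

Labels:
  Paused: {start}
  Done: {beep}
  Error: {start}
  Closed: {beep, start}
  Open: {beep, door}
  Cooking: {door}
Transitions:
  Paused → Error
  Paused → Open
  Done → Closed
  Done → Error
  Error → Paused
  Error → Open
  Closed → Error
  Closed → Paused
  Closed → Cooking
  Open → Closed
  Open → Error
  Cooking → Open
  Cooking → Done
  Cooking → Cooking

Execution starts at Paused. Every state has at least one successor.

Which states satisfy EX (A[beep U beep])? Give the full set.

{Paused, Done, Error, Open, Cooking}

States satisfying A[beep U beep]: {Done, Closed, Open}.
States satisfying EX (A[beep U beep]): {Paused, Done, Error, Open, Cooking}.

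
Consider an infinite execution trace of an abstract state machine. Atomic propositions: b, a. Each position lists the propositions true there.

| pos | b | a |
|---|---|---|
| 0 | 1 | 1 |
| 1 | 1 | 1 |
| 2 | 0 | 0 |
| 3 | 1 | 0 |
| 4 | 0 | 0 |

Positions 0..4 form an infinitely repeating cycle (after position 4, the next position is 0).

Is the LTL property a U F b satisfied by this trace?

Holds

Walking from position 0: F b first holds at position 0, and a holds at every earlier position along the way, so a U F b holds.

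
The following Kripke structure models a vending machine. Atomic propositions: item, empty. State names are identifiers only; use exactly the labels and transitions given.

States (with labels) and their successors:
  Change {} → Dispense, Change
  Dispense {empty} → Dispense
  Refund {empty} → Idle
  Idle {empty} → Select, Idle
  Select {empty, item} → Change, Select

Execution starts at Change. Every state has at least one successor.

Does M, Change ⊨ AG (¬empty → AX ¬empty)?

Does not hold

States satisfying ¬empty → AX ¬empty: {Dispense, Refund, Idle, Select}.
States satisfying AG (¬empty → AX ¬empty): {Dispense}.
Change is reachable from Change and violates ¬empty → AX ¬empty, so AG fails at Change.
Change ∉ Sat(AG (¬empty → AX ¬empty)).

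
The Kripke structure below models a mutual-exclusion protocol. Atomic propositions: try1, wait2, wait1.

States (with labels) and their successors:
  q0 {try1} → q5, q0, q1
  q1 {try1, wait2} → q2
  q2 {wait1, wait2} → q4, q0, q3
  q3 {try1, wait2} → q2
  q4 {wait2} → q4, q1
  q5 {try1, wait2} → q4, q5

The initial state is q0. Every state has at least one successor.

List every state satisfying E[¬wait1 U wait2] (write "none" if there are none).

States satisfying ¬wait1: {q0, q1, q3, q4, q5}.
States satisfying wait2: {q1, q2, q3, q4, q5}.
States satisfying E[¬wait1 U wait2]: {q0, q1, q2, q3, q4, q5}.

{q0, q1, q2, q3, q4, q5}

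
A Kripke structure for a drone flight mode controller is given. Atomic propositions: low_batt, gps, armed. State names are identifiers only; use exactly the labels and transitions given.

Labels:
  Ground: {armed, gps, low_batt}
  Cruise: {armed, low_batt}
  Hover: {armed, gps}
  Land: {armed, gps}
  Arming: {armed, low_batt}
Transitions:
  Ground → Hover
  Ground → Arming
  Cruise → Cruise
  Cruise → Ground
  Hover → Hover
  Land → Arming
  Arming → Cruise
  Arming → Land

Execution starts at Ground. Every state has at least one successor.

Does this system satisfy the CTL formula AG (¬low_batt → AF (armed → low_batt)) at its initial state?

No

States satisfying ¬low_batt → AF (armed → low_batt): {Ground, Cruise, Land, Arming}.
States satisfying AG (¬low_batt → AF (armed → low_batt)): ∅.
Hover is reachable from Ground and violates ¬low_batt → AF (armed → low_batt), so AG fails at Ground.
Ground ∉ Sat(AG (¬low_batt → AF (armed → low_batt))).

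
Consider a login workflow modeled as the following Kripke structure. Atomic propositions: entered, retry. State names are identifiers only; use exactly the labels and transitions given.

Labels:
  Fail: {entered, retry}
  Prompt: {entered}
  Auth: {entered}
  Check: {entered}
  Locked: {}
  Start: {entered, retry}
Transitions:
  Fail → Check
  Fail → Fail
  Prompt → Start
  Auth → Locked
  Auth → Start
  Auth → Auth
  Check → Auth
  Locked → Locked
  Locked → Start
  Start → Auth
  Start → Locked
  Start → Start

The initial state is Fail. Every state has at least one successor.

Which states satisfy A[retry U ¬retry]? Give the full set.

{Prompt, Auth, Check, Locked}

States satisfying retry: {Fail, Start}.
States satisfying ¬retry: {Prompt, Auth, Check, Locked}.
States satisfying A[retry U ¬retry]: {Prompt, Auth, Check, Locked}.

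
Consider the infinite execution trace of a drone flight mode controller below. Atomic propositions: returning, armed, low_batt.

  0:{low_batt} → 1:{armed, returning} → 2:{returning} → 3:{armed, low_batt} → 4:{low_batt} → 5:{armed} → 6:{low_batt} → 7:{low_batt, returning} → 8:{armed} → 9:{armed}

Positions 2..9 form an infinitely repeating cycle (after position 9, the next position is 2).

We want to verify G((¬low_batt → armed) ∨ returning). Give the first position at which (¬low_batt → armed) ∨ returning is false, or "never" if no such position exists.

(¬low_batt → armed) ∨ returning holds at every position 0..9, and those are all the positions the trace ever visits, so the invariant G((¬low_batt → armed) ∨ returning) is never violated.

never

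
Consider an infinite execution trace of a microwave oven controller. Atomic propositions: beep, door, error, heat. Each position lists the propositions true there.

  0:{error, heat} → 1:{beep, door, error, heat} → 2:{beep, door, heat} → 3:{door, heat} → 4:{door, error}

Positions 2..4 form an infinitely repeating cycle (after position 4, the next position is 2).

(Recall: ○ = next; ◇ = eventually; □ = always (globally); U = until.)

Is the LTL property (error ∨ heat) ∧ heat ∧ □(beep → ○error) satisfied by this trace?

No

beep → ○error must hold at every position from 0 onward. It fails at position 1, so □(beep → ○error) is false.
Positions where beep holds: 1, 2.
Check ○error at each: 1→fails, 2→fails.
At position 0: (error ∨ heat) ∧ heat is true; □(beep → ○error) is false; so (error ∨ heat) ∧ heat ∧ □(beep → ○error) is false.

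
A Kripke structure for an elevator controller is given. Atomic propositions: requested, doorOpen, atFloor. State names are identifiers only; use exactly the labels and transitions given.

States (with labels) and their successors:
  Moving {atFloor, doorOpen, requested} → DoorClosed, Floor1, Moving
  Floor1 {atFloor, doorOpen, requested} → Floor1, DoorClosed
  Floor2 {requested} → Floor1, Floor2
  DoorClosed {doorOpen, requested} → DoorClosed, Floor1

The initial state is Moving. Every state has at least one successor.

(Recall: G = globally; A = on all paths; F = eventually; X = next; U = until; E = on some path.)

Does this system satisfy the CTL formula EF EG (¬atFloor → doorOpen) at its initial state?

States satisfying EG (¬atFloor → doorOpen): {Moving, Floor1, DoorClosed}.
States satisfying EF EG (¬atFloor → doorOpen): {Moving, Floor1, Floor2, DoorClosed}.
Some path from Moving reaches a state where EG (¬atFloor → doorOpen) holds.
Moving ∈ Sat(EF EG (¬atFloor → doorOpen)).

Satisfied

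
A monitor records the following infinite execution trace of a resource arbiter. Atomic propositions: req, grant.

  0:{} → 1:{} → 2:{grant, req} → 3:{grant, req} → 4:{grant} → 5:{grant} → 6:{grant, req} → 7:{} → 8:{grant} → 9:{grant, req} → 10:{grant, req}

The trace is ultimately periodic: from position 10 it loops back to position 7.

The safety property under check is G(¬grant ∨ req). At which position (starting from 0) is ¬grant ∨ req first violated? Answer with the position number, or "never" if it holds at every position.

4

Check ¬grant ∨ req at each position in order: 0 ✓, 1 ✓, 2 ✓, 3 ✓.
At position 4 the labels are {grant}, so ¬grant ∨ req is false there. This is the first violation.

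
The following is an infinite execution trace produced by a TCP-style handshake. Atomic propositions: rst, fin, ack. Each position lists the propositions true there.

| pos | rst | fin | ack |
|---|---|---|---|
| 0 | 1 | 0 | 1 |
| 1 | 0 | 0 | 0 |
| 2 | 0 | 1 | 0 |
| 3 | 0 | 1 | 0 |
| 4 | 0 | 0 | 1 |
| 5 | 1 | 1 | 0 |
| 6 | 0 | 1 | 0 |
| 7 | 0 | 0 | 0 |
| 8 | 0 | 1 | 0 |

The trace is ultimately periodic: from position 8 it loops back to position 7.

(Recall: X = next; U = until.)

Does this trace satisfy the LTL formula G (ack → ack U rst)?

Holds

ack → ack U rst holds at every position 0..8, and those are all positions ever visited, so G (ack → ack U rst) holds.
Positions where ack holds: 0, 4.
Check ack U rst at each: 0→ok, 4→ok.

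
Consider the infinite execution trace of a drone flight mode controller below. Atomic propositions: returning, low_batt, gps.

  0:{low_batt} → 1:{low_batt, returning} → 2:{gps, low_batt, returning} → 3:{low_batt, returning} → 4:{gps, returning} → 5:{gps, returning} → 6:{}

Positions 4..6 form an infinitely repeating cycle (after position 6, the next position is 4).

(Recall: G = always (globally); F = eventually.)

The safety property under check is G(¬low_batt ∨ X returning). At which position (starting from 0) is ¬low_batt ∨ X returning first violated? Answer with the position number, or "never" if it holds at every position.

¬low_batt ∨ X returning holds at every position 0..6, and those are all the positions the trace ever visits, so the invariant G(¬low_batt ∨ X returning) is never violated.

never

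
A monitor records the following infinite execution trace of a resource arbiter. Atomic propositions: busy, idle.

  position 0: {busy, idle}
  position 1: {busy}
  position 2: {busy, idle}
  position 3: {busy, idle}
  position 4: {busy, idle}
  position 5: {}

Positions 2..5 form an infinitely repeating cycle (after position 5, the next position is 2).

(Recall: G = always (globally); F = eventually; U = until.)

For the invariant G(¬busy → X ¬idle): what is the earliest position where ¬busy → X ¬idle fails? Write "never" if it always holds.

5

Check ¬busy → X ¬idle at each position in order: 0 ✓, 1 ✓, 2 ✓, 3 ✓, 4 ✓.
At position 5 the labels are {} and the next position 2 has {busy, idle}, so ¬busy → X ¬idle is false there. This is the first violation.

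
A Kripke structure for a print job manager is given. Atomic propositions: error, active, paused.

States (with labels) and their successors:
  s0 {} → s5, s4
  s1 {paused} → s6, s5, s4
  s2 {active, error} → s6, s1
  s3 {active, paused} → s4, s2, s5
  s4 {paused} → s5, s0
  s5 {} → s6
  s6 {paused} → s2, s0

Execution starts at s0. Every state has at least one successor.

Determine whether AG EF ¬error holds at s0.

Satisfied

States satisfying EF ¬error: {s0, s1, s2, s3, s4, s5, s6}.
States satisfying AG EF ¬error: {s0, s1, s2, s3, s4, s5, s6}.
Every state reachable from s0 satisfies EF ¬error.
s0 ∈ Sat(AG EF ¬error).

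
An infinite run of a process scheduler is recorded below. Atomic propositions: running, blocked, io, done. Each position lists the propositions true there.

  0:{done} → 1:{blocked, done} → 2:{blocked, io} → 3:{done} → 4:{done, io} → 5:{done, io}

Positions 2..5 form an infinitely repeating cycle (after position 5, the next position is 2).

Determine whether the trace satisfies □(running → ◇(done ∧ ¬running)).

running → ◇(done ∧ ¬running) holds at every position 0..5, and those are all positions ever visited, so □(running → ◇(done ∧ ¬running)) holds.

Yes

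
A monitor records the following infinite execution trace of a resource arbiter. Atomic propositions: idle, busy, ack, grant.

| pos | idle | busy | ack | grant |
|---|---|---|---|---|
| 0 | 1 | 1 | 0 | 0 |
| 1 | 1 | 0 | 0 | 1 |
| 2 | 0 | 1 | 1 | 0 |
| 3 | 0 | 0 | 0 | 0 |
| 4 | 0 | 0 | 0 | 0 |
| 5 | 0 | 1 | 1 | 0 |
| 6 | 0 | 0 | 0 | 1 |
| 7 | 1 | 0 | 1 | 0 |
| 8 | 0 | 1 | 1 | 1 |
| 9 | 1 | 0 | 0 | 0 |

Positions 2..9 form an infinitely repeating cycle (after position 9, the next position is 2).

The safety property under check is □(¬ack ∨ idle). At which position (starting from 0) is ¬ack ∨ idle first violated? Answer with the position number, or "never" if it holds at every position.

2

Check ¬ack ∨ idle at each position in order: 0 ✓, 1 ✓.
At position 2 the labels are {ack, busy}, so ¬ack ∨ idle is false there. This is the first violation.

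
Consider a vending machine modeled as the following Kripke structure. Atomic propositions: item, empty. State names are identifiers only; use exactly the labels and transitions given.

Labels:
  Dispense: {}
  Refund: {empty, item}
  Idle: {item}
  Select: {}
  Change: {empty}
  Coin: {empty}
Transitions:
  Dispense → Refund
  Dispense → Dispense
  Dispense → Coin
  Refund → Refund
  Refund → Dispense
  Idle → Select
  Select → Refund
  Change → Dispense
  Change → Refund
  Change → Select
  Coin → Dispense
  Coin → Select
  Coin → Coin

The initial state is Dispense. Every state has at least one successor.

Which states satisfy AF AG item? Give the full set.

States satisfying AG item: ∅.
States satisfying AF AG item: ∅.

none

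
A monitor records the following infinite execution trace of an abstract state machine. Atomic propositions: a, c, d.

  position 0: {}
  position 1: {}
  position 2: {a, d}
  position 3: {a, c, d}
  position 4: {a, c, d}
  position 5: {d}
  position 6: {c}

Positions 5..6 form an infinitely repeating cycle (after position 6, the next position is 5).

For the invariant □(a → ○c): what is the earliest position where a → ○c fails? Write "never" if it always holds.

Check a → ○c at each position in order: 0 ✓, 1 ✓, 2 ✓, 3 ✓.
At position 4 the labels are {a, c, d} and the next position 5 has {d}, so a → ○c is false there. This is the first violation.

4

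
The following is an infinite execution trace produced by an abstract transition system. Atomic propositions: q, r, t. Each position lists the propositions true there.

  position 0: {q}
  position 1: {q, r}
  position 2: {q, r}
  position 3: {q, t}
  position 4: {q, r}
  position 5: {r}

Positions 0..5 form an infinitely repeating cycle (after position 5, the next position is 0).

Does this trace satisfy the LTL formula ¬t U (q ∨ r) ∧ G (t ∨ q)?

Does not hold

Walking from position 0: q ∨ r first holds at position 0, and ¬t holds at every earlier position along the way, so ¬t U (q ∨ r) holds.
t ∨ q must hold at every position from 0 onward. It fails at position 5, so G (t ∨ q) is false.
At position 0: ¬t U (q ∨ r) is true; G (t ∨ q) is false; so ¬t U (q ∨ r) ∧ G (t ∨ q) is false.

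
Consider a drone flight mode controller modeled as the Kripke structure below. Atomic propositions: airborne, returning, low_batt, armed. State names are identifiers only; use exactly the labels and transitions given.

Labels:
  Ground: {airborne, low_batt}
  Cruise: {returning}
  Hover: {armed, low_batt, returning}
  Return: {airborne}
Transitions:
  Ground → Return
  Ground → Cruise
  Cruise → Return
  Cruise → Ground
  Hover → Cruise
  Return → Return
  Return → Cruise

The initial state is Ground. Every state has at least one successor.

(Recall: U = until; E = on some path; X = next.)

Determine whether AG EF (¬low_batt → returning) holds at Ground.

States satisfying EF (¬low_batt → returning): {Ground, Cruise, Hover, Return}.
States satisfying AG EF (¬low_batt → returning): {Ground, Cruise, Hover, Return}.
Every state reachable from Ground satisfies EF (¬low_batt → returning).
Ground ∈ Sat(AG EF (¬low_batt → returning)).

Holds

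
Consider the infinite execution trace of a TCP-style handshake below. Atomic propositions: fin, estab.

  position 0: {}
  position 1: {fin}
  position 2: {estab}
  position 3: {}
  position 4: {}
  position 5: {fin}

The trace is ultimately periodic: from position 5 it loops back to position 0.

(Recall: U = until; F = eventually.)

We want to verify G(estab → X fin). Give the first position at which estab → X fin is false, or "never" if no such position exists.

2

Check estab → X fin at each position in order: 0 ✓, 1 ✓.
At position 2 the labels are {estab} and the next position 3 has {}, so estab → X fin is false there. This is the first violation.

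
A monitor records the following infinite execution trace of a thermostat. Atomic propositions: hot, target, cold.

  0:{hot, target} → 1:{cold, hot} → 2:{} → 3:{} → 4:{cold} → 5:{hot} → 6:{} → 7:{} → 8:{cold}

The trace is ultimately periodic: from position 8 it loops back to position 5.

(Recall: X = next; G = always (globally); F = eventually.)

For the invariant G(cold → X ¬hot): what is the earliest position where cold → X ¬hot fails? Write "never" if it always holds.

Check cold → X ¬hot at each position in order: 0 ✓, 1 ✓, 2 ✓, 3 ✓.
At position 4 the labels are {cold} and the next position 5 has {hot}, so cold → X ¬hot is false there. This is the first violation.

4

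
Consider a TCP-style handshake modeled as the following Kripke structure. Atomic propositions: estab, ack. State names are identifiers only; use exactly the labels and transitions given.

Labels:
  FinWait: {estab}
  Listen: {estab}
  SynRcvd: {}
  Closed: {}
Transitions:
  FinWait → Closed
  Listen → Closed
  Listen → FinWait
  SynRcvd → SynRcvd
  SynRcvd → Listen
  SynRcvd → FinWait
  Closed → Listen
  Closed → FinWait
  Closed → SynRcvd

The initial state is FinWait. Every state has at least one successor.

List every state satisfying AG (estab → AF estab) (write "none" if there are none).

{FinWait, Listen, SynRcvd, Closed}

States satisfying estab → AF estab: {FinWait, Listen, SynRcvd, Closed}.
States satisfying AG (estab → AF estab): {FinWait, Listen, SynRcvd, Closed}.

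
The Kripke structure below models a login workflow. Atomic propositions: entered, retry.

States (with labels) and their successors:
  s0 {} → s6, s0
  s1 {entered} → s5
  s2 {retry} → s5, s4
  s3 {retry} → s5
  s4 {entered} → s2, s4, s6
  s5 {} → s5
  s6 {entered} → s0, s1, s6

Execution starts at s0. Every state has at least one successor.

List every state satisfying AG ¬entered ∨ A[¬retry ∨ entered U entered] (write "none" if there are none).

States satisfying ¬entered: {s0, s2, s3, s5}.
States satisfying AG ¬entered: {s3, s5}.
States satisfying ¬retry ∨ entered: {s0, s1, s4, s5, s6}.
States satisfying entered: {s1, s4, s6}.
States satisfying A[¬retry ∨ entered U entered]: {s1, s4, s6}.
States satisfying AG ¬entered ∨ A[¬retry ∨ entered U entered]: {s1, s3, s4, s5, s6}.

{s1, s3, s4, s5, s6}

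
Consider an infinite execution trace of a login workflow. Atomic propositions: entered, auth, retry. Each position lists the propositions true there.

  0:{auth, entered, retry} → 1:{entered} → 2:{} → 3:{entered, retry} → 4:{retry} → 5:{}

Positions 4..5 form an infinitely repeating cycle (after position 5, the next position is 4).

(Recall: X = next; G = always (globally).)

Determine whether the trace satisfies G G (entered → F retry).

Satisfied

G (entered → F retry) holds at every position 0..5, and those are all positions ever visited, so G G (entered → F retry) holds.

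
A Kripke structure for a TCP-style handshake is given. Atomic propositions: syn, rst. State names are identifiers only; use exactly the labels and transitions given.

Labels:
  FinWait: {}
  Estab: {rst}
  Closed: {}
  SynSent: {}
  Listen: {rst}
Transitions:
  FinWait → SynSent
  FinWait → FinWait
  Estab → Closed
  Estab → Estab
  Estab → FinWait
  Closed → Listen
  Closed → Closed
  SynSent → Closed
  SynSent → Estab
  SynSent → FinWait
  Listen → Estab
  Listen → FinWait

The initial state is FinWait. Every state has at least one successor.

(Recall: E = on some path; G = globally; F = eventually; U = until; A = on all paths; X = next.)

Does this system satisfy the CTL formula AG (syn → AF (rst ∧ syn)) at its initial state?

States satisfying syn → AF (rst ∧ syn): {FinWait, Estab, Closed, SynSent, Listen}.
States satisfying AG (syn → AF (rst ∧ syn)): {FinWait, Estab, Closed, SynSent, Listen}.
Every state reachable from FinWait satisfies syn → AF (rst ∧ syn).
FinWait ∈ Sat(AG (syn → AF (rst ∧ syn))).

Holds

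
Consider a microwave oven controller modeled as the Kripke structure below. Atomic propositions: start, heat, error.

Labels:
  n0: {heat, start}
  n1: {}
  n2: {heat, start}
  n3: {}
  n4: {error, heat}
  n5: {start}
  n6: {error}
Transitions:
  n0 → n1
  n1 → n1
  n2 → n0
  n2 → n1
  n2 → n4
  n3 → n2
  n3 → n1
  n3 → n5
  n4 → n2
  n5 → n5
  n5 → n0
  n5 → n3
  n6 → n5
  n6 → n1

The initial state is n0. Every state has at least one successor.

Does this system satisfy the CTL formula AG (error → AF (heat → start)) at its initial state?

Satisfied

States satisfying error → AF (heat → start): {n0, n1, n2, n3, n4, n5, n6}.
States satisfying AG (error → AF (heat → start)): {n0, n1, n2, n3, n4, n5, n6}.
Every state reachable from n0 satisfies error → AF (heat → start).
n0 ∈ Sat(AG (error → AF (heat → start))).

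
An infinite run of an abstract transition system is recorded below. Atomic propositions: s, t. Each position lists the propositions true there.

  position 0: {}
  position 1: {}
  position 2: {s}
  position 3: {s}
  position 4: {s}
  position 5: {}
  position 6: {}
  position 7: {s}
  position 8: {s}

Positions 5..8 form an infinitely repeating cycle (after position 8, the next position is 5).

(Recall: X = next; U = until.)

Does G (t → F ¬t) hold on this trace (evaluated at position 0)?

t → F ¬t holds at every position 0..8, and those are all positions ever visited, so G (t → F ¬t) holds.

Holds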